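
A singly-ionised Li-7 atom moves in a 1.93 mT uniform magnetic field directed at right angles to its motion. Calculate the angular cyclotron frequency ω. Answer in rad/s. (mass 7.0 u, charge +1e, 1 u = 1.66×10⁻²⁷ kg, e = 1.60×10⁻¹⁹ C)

ω = qB/m = (1×1.60×10^-19)(1.93×10^-3) / (1.16×10^-26) = 2.66×10^4 rad/s.

ω ≈ 2.66×10^4 rad/s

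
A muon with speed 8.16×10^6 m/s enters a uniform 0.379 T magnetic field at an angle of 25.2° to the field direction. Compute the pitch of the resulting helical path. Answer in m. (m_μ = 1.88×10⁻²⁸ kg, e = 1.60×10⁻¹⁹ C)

pitch ≈ 0.144 m

The velocity component along B is v∥ = v cos25.2° = 7.38×10^6 m/s.
The cyclotron period T = 2πm/(qB) = 1.95×10^-8 s is set by m, q, B alone.
Pitch = v∥·T = (7.38×10^6)(1.95×10^-8) = 0.144 m.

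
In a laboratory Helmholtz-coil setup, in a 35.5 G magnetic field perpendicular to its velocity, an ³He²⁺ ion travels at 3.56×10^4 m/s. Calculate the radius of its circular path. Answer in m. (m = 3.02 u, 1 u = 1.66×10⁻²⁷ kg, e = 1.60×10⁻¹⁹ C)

r ≈ 0.157 m

The magnetic force provides the centripetal force: qvB = mv²/r, so r = mv/(qB).
r = (5.01×10^-27 kg)(3.56×10^4 m/s) / [(2×1.60×10^-19 C)(3.55×10^-3 T)] = 0.157 m.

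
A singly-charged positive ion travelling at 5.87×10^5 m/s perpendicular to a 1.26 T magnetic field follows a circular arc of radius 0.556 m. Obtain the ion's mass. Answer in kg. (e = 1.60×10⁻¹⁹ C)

m ≈ 1.91×10^-25 kg

qvB = mv²/r ⇒ m = qBr/v.
m = (1×1.60×10^-19)(1.26)(0.556) / (5.87×10^5) = 1.91×10^-25 kg.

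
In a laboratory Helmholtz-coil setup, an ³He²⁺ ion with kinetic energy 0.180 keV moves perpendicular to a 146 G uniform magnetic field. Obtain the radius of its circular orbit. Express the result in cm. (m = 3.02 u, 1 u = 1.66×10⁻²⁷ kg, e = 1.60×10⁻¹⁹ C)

Convert the energy: K = 0.180 keV = 2.88×10^-17 J.
v = √(2K/m) = √(2·2.88×10^-17/5.01×10^-27) = 1.07×10^5 m/s.
r = mv/(qB) = (5.01×10^-27)(1.07×10^5) / [(2×1.60×10^-19)(0.0146)] = 0.115 m.

r ≈ 11.5 cm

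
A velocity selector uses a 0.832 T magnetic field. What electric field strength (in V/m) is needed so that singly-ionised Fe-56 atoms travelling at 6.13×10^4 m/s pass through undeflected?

qE = qvB ⇒ E = vB = (6.13×10^4)(0.832) = 5.10×10^4 V/m.

E ≈ 5.10×10^4 V/m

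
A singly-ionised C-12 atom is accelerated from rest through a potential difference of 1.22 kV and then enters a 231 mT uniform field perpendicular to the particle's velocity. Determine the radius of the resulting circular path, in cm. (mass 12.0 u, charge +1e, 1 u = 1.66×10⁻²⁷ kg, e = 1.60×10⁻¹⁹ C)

r ≈ 7.55 cm

The kinetic energy gained is K = qV = (1×1.60×10^-19)(1220) = 1.95×10^-16 J.
v = √(2K/m) = 1.40×10^5 m/s.
r = mv/(qB) = (1.99×10^-26)(1.40×10^5) / [(1×1.60×10^-19)(0.231)] = 0.0755 m.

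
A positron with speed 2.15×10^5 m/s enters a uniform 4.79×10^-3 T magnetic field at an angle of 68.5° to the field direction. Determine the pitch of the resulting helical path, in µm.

The velocity component along B is v∥ = v cos68.5° = 7.88×10^4 m/s.
The cyclotron period T = 2πm/(qB) = 7.47×10^-9 s is set by m, q, B alone.
Pitch = v∥·T = (7.88×10^4)(7.47×10^-9) = 5.89×10^-4 m.

pitch ≈ 589 µm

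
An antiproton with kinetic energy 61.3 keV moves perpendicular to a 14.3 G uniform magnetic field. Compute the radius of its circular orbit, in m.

Convert the energy: K = 61.3 keV = 9.81×10^-15 J.
v = √(2K/m) = √(2·9.81×10^-15/1.67×10^-27) = 3.43×10^6 m/s.
r = mv/(qB) = (1.67×10^-27)(3.43×10^6) / [(1×1.60×10^-19)(1.43×10^-3)] = 25.0 m.

r ≈ 25.0 m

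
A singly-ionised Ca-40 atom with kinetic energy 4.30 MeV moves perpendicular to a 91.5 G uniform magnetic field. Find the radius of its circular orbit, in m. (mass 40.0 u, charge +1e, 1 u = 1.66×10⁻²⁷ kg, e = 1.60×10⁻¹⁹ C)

r ≈ 206 m

Convert the energy: K = 4.30 MeV = 6.88×10^-13 J.
v = √(2K/m) = √(2·6.88×10^-13/6.64×10^-26) = 4.55×10^6 m/s.
r = mv/(qB) = (6.64×10^-26)(4.55×10^6) / [(1×1.60×10^-19)(9.15×10^-3)] = 206 m.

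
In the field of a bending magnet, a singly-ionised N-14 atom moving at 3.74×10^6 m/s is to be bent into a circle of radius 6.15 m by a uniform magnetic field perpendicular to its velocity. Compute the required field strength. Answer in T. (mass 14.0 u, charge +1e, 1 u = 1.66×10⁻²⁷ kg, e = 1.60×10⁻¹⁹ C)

qvB = mv²/r gives B = mv/(qr).
B = (2.32×10^-26)(3.74×10^6) / [(1×1.60×10^-19)(6.15)] = 0.0883 T.

B ≈ 0.0883 T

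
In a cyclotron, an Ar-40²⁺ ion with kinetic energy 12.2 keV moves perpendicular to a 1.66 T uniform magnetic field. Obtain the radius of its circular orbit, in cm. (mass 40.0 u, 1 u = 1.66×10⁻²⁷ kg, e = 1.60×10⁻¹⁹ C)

Convert the energy: K = 12.2 keV = 1.95×10^-15 J.
v = √(2K/m) = √(2·1.95×10^-15/6.64×10^-26) = 2.42×10^5 m/s.
r = mv/(qB) = (6.64×10^-26)(2.42×10^5) / [(2×1.60×10^-19)(1.66)] = 0.0303 m.

r ≈ 3.03 cm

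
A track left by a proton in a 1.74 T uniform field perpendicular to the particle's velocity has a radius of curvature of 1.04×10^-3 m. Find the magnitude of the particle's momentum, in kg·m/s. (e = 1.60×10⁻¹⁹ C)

Since qvB = mv²/r, the momentum p = mv = qBr.
p = (1×1.60×10^-19)(1.74)(1.04×10^-3) = 2.90×10^-22 kg·m/s.

p ≈ 2.90×10^-22 kg·m/s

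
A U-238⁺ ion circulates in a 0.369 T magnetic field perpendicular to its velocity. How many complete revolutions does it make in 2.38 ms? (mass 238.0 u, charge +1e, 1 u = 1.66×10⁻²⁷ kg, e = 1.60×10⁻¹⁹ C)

T = 2πm/(qB) = 2π(3.9508×10^-25) / [(1×1.60×10^-19)(0.369)] = 4.2045×10^-5 s.
N = t/T = 2.38×10^-3 / 4.2045×10^-5 ≈ 56.61, so 56 complete revolutions.

N = 56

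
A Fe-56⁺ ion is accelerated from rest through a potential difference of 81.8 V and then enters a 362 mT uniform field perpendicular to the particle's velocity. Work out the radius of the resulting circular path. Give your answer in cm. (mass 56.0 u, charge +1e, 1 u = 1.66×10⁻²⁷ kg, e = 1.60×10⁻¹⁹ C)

r ≈ 2.69 cm

The kinetic energy gained is K = qV = (1×1.60×10^-19)(81.8) = 1.31×10^-17 J.
v = √(2K/m) = 1.68×10^4 m/s.
r = mv/(qB) = (9.30×10^-26)(1.68×10^4) / [(1×1.60×10^-19)(0.362)] = 0.0269 m.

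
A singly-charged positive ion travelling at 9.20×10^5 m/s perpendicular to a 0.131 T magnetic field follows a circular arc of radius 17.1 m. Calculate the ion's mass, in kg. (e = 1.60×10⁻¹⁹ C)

qvB = mv²/r ⇒ m = qBr/v.
m = (1×1.60×10^-19)(0.131)(17.1) / (9.20×10^5) = 3.90×10^-25 kg.

m ≈ 3.90×10^-25 kg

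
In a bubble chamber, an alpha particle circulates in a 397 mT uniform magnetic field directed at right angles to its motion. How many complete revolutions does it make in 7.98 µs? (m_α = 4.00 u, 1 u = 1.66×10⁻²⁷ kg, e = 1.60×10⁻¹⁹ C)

T = 2πm/(qB) = 2π(6.64×10^-27) / [(2×1.60×10^-19)(0.397)] = 3.2840×10^-7 s.
N = t/T = 7.98×10^-6 / 3.2840×10^-7 ≈ 24.30, so 24 complete revolutions.

N = 24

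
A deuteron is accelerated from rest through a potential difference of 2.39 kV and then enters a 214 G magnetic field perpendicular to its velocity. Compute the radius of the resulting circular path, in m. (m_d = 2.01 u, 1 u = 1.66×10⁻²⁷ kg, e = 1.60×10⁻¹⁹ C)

The kinetic energy gained is K = qV = (1×1.60×10^-19)(2390) = 3.82×10^-16 J.
v = √(2K/m) = 4.79×10^5 m/s.
r = mv/(qB) = (3.34×10^-27)(4.79×10^5) / [(1×1.60×10^-19)(0.0214)] = 0.467 m.

r ≈ 0.467 m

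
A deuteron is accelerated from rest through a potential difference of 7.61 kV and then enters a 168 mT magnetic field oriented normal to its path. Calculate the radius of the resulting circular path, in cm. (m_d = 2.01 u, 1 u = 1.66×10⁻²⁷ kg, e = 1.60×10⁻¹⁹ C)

The kinetic energy gained is K = qV = (1×1.60×10^-19)(7610) = 1.22×10^-15 J.
v = √(2K/m) = 8.54×10^5 m/s.
r = mv/(qB) = (3.34×10^-27)(8.54×10^5) / [(1×1.60×10^-19)(0.168)] = 0.106 m.

r ≈ 10.6 cm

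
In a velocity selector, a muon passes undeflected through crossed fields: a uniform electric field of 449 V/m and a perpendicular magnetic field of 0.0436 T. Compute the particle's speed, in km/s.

v ≈ 10.3 km/s

For zero net force, qE = qvB, so v = E/B.
v = (449) / (0.0436) = 1.03×10^4 m/s.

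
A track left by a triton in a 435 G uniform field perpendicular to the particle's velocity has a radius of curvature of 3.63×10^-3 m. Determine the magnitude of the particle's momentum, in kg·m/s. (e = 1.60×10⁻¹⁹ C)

p ≈ 2.53×10^-23 kg·m/s

Since qvB = mv²/r, the momentum p = mv = qBr.
p = (1×1.60×10^-19)(0.0435)(3.63×10^-3) = 2.53×10^-23 kg·m/s.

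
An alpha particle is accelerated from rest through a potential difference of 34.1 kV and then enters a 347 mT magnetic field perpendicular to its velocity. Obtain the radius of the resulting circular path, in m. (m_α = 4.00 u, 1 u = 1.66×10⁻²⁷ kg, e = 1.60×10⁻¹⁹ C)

The kinetic energy gained is K = qV = (2×1.60×10^-19)(3.41×10^4) = 1.09×10^-14 J.
v = √(2K/m) = 1.81×10^6 m/s.
r = mv/(qB) = (6.64×10^-27)(1.81×10^6) / [(2×1.60×10^-19)(0.347)] = 0.108 m.

r ≈ 0.108 m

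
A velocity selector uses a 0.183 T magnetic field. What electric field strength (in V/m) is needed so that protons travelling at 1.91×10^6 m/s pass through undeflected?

qE = qvB ⇒ E = vB = (1.91×10^6)(0.183) = 3.50×10^5 V/m.

E ≈ 3.50×10^5 V/m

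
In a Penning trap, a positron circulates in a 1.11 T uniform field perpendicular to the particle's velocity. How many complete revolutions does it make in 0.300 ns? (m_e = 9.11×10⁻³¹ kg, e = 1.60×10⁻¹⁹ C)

N = 9

T = 2πm/(qB) = 2π(9.11×10^-31) / [(1×1.60×10^-19)(1.11)] = 3.2230×10^-11 s.
N = t/T = 3.00×10^-10 / 3.2230×10^-11 ≈ 9.31, so 9 complete revolutions.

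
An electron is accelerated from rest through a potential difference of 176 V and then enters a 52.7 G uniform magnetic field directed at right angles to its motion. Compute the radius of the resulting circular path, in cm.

The kinetic energy gained is K = qV = (1×1.60×10^-19)(176) = 2.82×10^-17 J.
v = √(2K/m) = 7.86×10^6 m/s.
r = mv/(qB) = (9.11×10^-31)(7.86×10^6) / [(1×1.60×10^-19)(5.27×10^-3)] = 8.49×10^-3 m.

r ≈ 0.849 cm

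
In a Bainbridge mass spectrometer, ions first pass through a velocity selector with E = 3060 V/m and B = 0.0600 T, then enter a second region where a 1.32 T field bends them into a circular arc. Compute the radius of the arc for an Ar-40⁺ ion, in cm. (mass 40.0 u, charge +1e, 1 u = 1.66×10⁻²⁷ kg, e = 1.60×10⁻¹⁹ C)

The selector passes v = E/B = 3060/0.0600 = 5.10×10^4 m/s.
In the deflection region, r = mv/(qB₂) = (6.64×10^-26)(5.10×10^4) / [(1×1.60×10^-19)(1.32)] = 0.0160 m.

r ≈ 1.60 cm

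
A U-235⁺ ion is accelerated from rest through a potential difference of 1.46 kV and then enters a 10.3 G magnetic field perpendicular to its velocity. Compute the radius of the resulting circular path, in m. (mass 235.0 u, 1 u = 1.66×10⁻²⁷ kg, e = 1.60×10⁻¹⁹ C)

The kinetic energy gained is K = qV = (1×1.60×10^-19)(1460) = 2.34×10^-16 J.
v = √(2K/m) = 3.46×10^4 m/s.
r = mv/(qB) = (3.90×10^-25)(3.46×10^4) / [(1×1.60×10^-19)(1.03×10^-3)] = 81.9 m.

r ≈ 81.9 m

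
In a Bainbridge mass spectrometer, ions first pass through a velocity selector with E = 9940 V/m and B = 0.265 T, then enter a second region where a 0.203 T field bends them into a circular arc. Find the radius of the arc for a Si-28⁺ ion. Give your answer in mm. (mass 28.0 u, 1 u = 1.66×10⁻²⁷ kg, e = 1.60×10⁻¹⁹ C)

The selector passes v = E/B = 9940/0.265 = 3.75×10^4 m/s.
In the deflection region, r = mv/(qB₂) = (4.65×10^-26)(3.75×10^4) / [(1×1.60×10^-19)(0.203)] = 0.0537 m.

r ≈ 53.7 mm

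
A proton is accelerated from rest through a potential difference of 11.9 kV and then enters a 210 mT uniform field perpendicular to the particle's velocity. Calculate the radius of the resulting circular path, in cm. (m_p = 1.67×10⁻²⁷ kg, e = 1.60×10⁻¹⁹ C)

r ≈ 7.51 cm

The kinetic energy gained is K = qV = (1×1.60×10^-19)(1.19×10^4) = 1.90×10^-15 J.
v = √(2K/m) = 1.51×10^6 m/s.
r = mv/(qB) = (1.67×10^-27)(1.51×10^6) / [(1×1.60×10^-19)(0.210)] = 0.0751 m.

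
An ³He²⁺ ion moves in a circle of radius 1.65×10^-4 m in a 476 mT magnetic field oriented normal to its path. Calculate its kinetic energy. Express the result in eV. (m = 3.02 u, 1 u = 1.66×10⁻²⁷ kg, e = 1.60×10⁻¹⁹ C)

K ≈ 0.394 eV

v = qBr/m = (2×1.60×10^-19)(0.476)(1.65×10^-4) / (5.01×10^-27) = 5010 m/s.
K = ½mv² = 0.5·(5.01×10^-27)·(5010)² = 6.30×10^-20 J = 0.394 eV.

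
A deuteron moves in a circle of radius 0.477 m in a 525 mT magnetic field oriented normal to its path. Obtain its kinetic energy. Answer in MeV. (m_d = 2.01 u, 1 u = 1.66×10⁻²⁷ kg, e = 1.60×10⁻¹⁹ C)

v = qBr/m = (1×1.60×10^-19)(0.525)(0.477) / (3.34×10^-27) = 1.20×10^7 m/s.
K = ½mv² = 0.5·(3.34×10^-27)·(1.20×10^7)² = 2.41×10^-13 J = 1.50 MeV.

K ≈ 1.50 MeV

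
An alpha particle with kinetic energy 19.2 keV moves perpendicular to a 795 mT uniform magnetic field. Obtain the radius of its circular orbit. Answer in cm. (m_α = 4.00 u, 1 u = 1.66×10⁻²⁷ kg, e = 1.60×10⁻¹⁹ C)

r ≈ 2.51 cm

Convert the energy: K = 19.2 keV = 3.07×10^-15 J.
v = √(2K/m) = √(2·3.07×10^-15/6.64×10^-27) = 9.62×10^5 m/s.
r = mv/(qB) = (6.64×10^-27)(9.62×10^5) / [(2×1.60×10^-19)(0.795)] = 0.0251 m.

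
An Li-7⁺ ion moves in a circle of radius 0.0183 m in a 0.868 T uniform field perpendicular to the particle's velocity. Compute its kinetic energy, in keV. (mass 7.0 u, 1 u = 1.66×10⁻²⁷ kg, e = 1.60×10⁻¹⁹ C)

v = qBr/m = (1×1.60×10^-19)(0.868)(0.0183) / (1.16×10^-26) = 2.19×10^5 m/s.
K = ½mv² = 0.5·(1.16×10^-26)·(2.19×10^5)² = 2.78×10^-16 J = 1.74 keV.

K ≈ 1.74 keV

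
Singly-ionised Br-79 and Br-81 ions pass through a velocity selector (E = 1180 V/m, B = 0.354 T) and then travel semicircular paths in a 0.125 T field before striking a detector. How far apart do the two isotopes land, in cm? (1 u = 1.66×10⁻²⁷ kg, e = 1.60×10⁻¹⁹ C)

Δd ≈ 0.111 cm

Both emerge at v = E/B₁ = 3330 m/s.
r = mv/(qB₂), so r₁ = 0.021857 m and r₂ = 0.022410 m, giving Δr = 5.53×10^-4 m.
After a semicircle each ion lands a diameter 2r from the entry slit, so the separation is 2Δr = 1.11×10^-3 m.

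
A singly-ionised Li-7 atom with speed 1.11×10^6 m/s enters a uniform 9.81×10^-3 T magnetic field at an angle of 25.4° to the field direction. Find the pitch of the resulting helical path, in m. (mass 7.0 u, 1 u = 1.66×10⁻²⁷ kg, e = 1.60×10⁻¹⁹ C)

pitch ≈ 46.6 m

The velocity component along B is v∥ = v cos25.4° = 1.00×10^6 m/s.
The cyclotron period T = 2πm/(qB) = 4.65×10^-5 s is set by m, q, B alone.
Pitch = v∥·T = (1.00×10^6)(4.65×10^-5) = 46.6 m.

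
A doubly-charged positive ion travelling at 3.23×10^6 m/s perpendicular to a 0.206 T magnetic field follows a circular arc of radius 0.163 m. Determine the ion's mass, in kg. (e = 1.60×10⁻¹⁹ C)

qvB = mv²/r ⇒ m = qBr/v.
m = (2×1.60×10^-19)(0.206)(0.163) / (3.23×10^6) = 3.33×10^-27 kg.

m ≈ 3.33×10^-27 kg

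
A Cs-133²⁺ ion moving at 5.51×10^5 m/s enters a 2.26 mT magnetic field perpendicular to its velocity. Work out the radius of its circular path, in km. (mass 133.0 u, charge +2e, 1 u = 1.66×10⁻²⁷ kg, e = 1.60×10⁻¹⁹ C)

r ≈ 0.168 km

The magnetic force provides the centripetal force: qvB = mv²/r, so r = mv/(qB).
r = (2.21×10^-25 kg)(5.51×10^5 m/s) / [(2×1.60×10^-19 C)(2.26×10^-3 T)] = 168 m.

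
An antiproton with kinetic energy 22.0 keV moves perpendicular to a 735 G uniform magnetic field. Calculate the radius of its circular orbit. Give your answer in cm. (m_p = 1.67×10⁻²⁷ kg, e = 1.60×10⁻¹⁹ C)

Convert the energy: K = 22.0 keV = 3.52×10^-15 J.
v = √(2K/m) = √(2·3.52×10^-15/1.67×10^-27) = 2.05×10^6 m/s.
r = mv/(qB) = (1.67×10^-27)(2.05×10^6) / [(1×1.60×10^-19)(0.0735)] = 0.292 m.

r ≈ 29.2 cm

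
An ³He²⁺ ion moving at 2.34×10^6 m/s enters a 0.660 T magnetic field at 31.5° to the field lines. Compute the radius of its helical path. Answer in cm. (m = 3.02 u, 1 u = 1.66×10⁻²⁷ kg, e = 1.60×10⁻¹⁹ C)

Only the perpendicular component v⊥ = v sin31.5° = 1.22×10^6 m/s is bent by the field.
r = m v⊥ /(qB) = (5.01×10^-27)(1.22×10^6) / [(2×1.60×10^-19)(0.660)] = 0.0290 m.

r ≈ 2.90 cm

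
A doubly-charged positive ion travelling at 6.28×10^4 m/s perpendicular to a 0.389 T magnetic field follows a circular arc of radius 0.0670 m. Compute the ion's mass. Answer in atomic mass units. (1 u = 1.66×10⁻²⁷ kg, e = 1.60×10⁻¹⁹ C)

qvB = mv²/r ⇒ m = qBr/v.
m = (2×1.60×10^-19)(0.389)(0.0670) / (6.28×10^4) = 1.33×10^-25 kg = 80.0 u.

m ≈ 80.0 u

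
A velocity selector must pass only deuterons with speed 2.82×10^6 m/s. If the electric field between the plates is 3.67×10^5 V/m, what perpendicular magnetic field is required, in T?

qE = qvB ⇒ B = E/v = (3.67×10^5) / (2.82×10^6) = 0.130 T.

B ≈ 0.130 T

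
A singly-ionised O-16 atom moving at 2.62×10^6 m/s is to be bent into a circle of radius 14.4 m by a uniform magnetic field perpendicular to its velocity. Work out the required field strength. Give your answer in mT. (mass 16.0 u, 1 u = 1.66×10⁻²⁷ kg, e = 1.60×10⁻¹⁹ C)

qvB = mv²/r gives B = mv/(qr).
B = (2.66×10^-26)(2.62×10^6) / [(1×1.60×10^-19)(14.4)] = 0.0302 T.

B ≈ 30.2 mT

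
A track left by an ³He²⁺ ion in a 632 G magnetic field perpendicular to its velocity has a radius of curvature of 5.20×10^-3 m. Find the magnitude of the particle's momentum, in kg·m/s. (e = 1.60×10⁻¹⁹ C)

p ≈ 1.05×10^-22 kg·m/s

Since qvB = mv²/r, the momentum p = mv = qBr.
p = (2×1.60×10^-19)(0.0632)(5.20×10^-3) = 1.05×10^-22 kg·m/s.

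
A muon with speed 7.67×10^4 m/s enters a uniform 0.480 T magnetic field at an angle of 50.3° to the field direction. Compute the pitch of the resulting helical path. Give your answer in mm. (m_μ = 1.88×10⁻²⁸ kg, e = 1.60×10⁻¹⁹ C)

The velocity component along B is v∥ = v cos50.3° = 4.90×10^4 m/s.
The cyclotron period T = 2πm/(qB) = 1.54×10^-8 s is set by m, q, B alone.
Pitch = v∥·T = (4.90×10^4)(1.54×10^-8) = 7.54×10^-4 m.

pitch ≈ 0.754 mm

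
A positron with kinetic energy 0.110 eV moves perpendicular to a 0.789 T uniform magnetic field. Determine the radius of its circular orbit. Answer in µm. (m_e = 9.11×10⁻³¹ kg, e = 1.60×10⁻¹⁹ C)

r ≈ 1.42 µm

Convert the energy: K = 0.110 eV = 1.76×10^-20 J.
v = √(2K/m) = √(2·1.76×10^-20/9.11×10^-31) = 1.97×10^5 m/s.
r = mv/(qB) = (9.11×10^-31)(1.97×10^5) / [(1×1.60×10^-19)(0.789)] = 1.42×10^-6 m.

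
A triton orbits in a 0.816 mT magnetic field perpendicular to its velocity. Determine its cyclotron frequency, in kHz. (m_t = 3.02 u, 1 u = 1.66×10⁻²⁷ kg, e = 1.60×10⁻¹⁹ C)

f = qB/(2πm) = (1×1.60×10^-19)(8.16×10^-4) / [2π(5.01×10^-27)] = 4140 Hz.

f ≈ 4.14 kHz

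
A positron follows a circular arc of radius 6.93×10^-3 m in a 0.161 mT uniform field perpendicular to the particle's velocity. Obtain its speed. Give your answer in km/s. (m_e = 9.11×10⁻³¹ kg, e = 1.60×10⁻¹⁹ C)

v ≈ 196 km/s

From qvB = mv²/r, v = qBr/m.
v = (1×1.60×10^-19)(1.61×10^-4)(6.93×10^-3) / (9.11×10^-31) = 1.96×10^5 m/s.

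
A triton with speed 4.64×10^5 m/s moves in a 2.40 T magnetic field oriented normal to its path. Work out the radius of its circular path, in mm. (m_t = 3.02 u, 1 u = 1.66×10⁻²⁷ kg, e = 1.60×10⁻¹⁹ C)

The magnetic force provides the centripetal force: qvB = mv²/r, so r = mv/(qB).
r = (5.01×10^-27 kg)(4.64×10^5 m/s) / [(1×1.60×10^-19 C)(2.40 T)] = 6.06×10^-3 m.

r ≈ 6.06 mm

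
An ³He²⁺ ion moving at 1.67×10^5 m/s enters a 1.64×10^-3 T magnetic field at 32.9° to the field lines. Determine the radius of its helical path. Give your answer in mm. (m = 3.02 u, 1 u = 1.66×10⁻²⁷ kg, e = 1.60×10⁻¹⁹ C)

r ≈ 867 mm

Only the perpendicular component v⊥ = v sin32.9° = 9.07×10^4 m/s is bent by the field.
r = m v⊥ /(qB) = (5.01×10^-27)(9.07×10^4) / [(2×1.60×10^-19)(1.64×10^-3)] = 0.867 m.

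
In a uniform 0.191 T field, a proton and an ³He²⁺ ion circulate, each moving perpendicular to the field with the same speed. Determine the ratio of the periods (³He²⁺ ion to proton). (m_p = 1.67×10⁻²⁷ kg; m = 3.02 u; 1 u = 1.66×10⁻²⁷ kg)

T = 2πm/(qB) is independent of speed, so T₂/T₁ = (m₂/q₂)/(m₁/q₁).
T_{³He²⁺ ion}/T_{proton} = (5.01×10^-27/2e) / (1.67×10^-27/1e) = 1.50.

ratio ≈ 1.50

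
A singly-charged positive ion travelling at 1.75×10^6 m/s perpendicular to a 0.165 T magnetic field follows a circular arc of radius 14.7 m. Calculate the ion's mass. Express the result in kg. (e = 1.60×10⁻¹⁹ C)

qvB = mv²/r ⇒ m = qBr/v.
m = (1×1.60×10^-19)(0.165)(14.7) / (1.75×10^6) = 2.22×10^-25 kg.

m ≈ 2.22×10^-25 kg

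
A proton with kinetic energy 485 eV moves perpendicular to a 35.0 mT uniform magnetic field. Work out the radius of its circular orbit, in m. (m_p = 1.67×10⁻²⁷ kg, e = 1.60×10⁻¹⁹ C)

r ≈ 0.0909 m

Convert the energy: K = 485 eV = 7.76×10^-17 J.
v = √(2K/m) = √(2·7.76×10^-17/1.67×10^-27) = 3.05×10^5 m/s.
r = mv/(qB) = (1.67×10^-27)(3.05×10^5) / [(1×1.60×10^-19)(0.0350)] = 0.0909 m.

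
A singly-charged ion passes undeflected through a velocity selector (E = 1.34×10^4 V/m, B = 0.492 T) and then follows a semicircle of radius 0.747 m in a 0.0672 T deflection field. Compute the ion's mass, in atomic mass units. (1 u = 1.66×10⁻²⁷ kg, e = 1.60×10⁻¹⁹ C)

v = E/B₁ = 2.72×10^4 m/s.
From r = mv/(qB₂), m = qB₂r/v = (1×1.60×10^-19)(0.0672)(0.747) / (2.72×10^4) = 2.95×10^-25 kg.
In atomic mass units: m = 2.95×10^-25 / 1.66×10^-27 = 178 u.

m ≈ 178 u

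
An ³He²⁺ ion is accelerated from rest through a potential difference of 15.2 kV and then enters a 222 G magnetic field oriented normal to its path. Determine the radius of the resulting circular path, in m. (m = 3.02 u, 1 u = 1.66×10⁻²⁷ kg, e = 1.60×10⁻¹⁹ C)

r ≈ 0.983 m

The kinetic energy gained is K = qV = (2×1.60×10^-19)(1.52×10^4) = 4.86×10^-15 J.
v = √(2K/m) = 1.39×10^6 m/s.
r = mv/(qB) = (5.01×10^-27)(1.39×10^6) / [(2×1.60×10^-19)(0.0222)] = 0.983 m.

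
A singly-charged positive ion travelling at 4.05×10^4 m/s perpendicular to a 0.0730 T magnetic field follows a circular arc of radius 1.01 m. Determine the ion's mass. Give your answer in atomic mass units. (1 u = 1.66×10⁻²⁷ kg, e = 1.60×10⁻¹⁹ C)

m ≈ 175 u

qvB = mv²/r ⇒ m = qBr/v.
m = (1×1.60×10^-19)(0.0730)(1.01) / (4.05×10^4) = 2.91×10^-25 kg = 175 u.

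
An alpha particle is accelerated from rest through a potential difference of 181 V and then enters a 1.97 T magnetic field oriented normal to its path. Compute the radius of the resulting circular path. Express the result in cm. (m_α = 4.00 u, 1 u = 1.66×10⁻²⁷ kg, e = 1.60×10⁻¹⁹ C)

r ≈ 0.139 cm

The kinetic energy gained is K = qV = (2×1.60×10^-19)(181) = 5.79×10^-17 J.
v = √(2K/m) = 1.32×10^5 m/s.
r = mv/(qB) = (6.64×10^-27)(1.32×10^5) / [(2×1.60×10^-19)(1.97)] = 1.39×10^-3 m.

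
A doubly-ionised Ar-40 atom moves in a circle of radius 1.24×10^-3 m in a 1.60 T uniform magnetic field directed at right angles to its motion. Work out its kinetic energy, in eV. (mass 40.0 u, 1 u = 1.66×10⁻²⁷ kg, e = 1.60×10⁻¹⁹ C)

v = qBr/m = (2×1.60×10^-19)(1.60)(1.24×10^-3) / (6.64×10^-26) = 9560 m/s.
K = ½mv² = 0.5·(6.64×10^-26)·(9560)² = 3.04×10^-18 J = 19.0 eV.

K ≈ 19.0 eV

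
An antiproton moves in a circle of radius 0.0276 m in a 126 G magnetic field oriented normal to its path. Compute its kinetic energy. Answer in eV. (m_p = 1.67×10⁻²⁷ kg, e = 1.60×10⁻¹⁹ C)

K ≈ 5.79 eV

v = qBr/m = (1×1.60×10^-19)(0.0126)(0.0276) / (1.67×10^-27) = 3.33×10^4 m/s.
K = ½mv² = 0.5·(1.67×10^-27)·(3.33×10^4)² = 9.27×10^-19 J = 5.79 eV.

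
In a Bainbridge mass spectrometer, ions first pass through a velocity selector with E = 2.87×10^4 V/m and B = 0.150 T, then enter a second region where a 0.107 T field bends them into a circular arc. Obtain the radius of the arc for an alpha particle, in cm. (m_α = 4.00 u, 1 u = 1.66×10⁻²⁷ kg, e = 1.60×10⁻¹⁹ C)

The selector passes v = E/B = 2.87×10^4/0.150 = 1.91×10^5 m/s.
In the deflection region, r = mv/(qB₂) = (6.64×10^-27)(1.91×10^5) / [(2×1.60×10^-19)(0.107)] = 0.0371 m.

r ≈ 3.71 cm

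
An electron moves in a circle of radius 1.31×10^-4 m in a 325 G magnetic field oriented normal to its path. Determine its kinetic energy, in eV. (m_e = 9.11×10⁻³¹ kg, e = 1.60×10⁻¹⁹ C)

v = qBr/m = (1×1.60×10^-19)(0.0325)(1.31×10^-4) / (9.11×10^-31) = 7.48×10^5 m/s.
K = ½mv² = 0.5·(9.11×10^-31)·(7.48×10^5)² = 2.55×10^-19 J = 1.59 eV.

K ≈ 1.59 eV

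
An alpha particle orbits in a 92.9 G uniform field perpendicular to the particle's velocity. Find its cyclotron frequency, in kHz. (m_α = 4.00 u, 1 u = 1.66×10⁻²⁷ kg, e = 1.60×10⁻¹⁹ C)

f = qB/(2πm) = (2×1.60×10^-19)(9.29×10^-3) / [2π(6.64×10^-27)] = 7.13×10^4 Hz.

f ≈ 71.3 kHz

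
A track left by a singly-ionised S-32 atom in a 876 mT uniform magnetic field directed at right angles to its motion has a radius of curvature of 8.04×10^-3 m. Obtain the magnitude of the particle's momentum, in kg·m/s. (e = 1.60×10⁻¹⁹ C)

Since qvB = mv²/r, the momentum p = mv = qBr.
p = (1×1.60×10^-19)(0.876)(8.04×10^-3) = 1.13×10^-21 kg·m/s.

p ≈ 1.13×10^-21 kg·m/s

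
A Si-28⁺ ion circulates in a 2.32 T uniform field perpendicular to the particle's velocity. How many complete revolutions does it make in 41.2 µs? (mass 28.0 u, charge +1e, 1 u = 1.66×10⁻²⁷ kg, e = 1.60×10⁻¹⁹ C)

N = 52

T = 2πm/(qB) = 2π(4.648×10^-26) / [(1×1.60×10^-19)(2.32)] = 7.8675×10^-7 s.
N = t/T = 4.12×10^-5 / 7.8675×10^-7 ≈ 52.37, so 52 complete revolutions.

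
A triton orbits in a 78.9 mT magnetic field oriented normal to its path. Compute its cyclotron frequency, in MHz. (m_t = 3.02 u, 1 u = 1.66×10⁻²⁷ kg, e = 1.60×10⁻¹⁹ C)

f ≈ 0.401 MHz

f = qB/(2πm) = (1×1.60×10^-19)(0.0789) / [2π(5.01×10^-27)] = 4.01×10^5 Hz.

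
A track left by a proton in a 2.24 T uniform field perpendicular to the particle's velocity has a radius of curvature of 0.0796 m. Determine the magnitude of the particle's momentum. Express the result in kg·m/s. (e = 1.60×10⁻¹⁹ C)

p ≈ 2.85×10^-20 kg·m/s

Since qvB = mv²/r, the momentum p = mv = qBr.
p = (1×1.60×10^-19)(2.24)(0.0796) = 2.85×10^-20 kg·m/s.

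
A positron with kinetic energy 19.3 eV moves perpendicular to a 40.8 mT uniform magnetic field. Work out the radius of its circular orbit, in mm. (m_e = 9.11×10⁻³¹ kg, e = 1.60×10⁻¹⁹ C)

Convert the energy: K = 19.3 eV = 3.09×10^-18 J.
v = √(2K/m) = √(2·3.09×10^-18/9.11×10^-31) = 2.60×10^6 m/s.
r = mv/(qB) = (9.11×10^-31)(2.60×10^6) / [(1×1.60×10^-19)(0.0408)] = 3.63×10^-4 m.

r ≈ 0.363 mm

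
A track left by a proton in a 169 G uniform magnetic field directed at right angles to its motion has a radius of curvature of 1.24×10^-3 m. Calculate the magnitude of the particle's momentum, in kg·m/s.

Since qvB = mv²/r, the momentum p = mv = qBr.
p = (1×1.60×10^-19)(0.0169)(1.24×10^-3) = 3.35×10^-24 kg·m/s.

p ≈ 3.35×10^-24 kg·m/s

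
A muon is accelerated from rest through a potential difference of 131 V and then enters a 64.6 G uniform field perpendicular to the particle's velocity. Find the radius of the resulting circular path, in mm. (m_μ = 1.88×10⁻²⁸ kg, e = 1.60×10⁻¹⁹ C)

The kinetic energy gained is K = qV = (1×1.60×10^-19)(131) = 2.10×10^-17 J.
v = √(2K/m) = 4.72×10^5 m/s.
r = mv/(qB) = (1.88×10^-28)(4.72×10^5) / [(1×1.60×10^-19)(6.46×10^-3)] = 0.0859 m.

r ≈ 85.9 mm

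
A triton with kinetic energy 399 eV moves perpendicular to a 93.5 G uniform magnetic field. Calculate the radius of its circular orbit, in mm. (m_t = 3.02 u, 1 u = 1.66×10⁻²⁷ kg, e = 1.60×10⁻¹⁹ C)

r ≈ 535 mm

Convert the energy: K = 399 eV = 6.38×10^-17 J.
v = √(2K/m) = √(2·6.38×10^-17/5.01×10^-27) = 1.60×10^5 m/s.
r = mv/(qB) = (5.01×10^-27)(1.60×10^5) / [(1×1.60×10^-19)(9.35×10^-3)] = 0.535 m.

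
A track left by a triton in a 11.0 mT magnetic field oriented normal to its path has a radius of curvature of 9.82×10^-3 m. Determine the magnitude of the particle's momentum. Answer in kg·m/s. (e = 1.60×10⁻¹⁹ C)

p ≈ 1.73×10^-23 kg·m/s

Since qvB = mv²/r, the momentum p = mv = qBr.
p = (1×1.60×10^-19)(0.0110)(9.82×10^-3) = 1.73×10^-23 kg·m/s.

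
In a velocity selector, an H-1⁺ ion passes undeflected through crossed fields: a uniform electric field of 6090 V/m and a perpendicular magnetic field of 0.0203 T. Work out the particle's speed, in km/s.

For zero net force, qE = qvB, so v = E/B.
v = (6090) / (0.0203) = 3.00×10^5 m/s.

v ≈ 300 km/s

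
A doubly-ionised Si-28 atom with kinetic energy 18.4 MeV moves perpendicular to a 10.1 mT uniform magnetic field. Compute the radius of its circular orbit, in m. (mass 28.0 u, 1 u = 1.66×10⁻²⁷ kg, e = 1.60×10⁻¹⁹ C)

Convert the energy: K = 18.4 MeV = 2.94×10^-12 J.
v = √(2K/m) = √(2·2.94×10^-12/4.65×10^-26) = 1.13×10^7 m/s.
r = mv/(qB) = (4.65×10^-26)(1.13×10^7) / [(2×1.60×10^-19)(0.0101)] = 162 m.

r ≈ 162 m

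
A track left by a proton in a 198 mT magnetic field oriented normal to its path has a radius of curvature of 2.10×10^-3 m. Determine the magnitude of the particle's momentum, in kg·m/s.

p ≈ 6.65×10^-23 kg·m/s

Since qvB = mv²/r, the momentum p = mv = qBr.
p = (1×1.60×10^-19)(0.198)(2.10×10^-3) = 6.65×10^-23 kg·m/s.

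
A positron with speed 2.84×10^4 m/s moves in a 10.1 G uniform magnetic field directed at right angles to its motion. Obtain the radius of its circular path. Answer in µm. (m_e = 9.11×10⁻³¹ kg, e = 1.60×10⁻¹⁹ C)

r ≈ 160 µm

The magnetic force provides the centripetal force: qvB = mv²/r, so r = mv/(qB).
r = (9.11×10^-31 kg)(2.84×10^4 m/s) / [(1×1.60×10^-19 C)(1.01×10^-3 T)] = 1.60×10^-4 m.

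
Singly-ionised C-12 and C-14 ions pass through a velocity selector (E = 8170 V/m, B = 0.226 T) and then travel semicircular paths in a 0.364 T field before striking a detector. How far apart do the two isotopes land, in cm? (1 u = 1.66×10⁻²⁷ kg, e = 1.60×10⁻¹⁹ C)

Both emerge at v = E/B₁ = 3.62×10^4 m/s.
r = mv/(qB₂), so r₁ = 0.01236 m and r₂ = 0.01443 m, giving Δr = 2.06×10^-3 m.
After a semicircle each ion lands a diameter 2r from the entry slit, so the separation is 2Δr = 4.12×10^-3 m.

Δd ≈ 0.412 cm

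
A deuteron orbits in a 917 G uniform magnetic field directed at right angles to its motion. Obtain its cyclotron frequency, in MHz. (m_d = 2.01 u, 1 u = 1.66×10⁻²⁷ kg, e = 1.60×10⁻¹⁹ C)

f = qB/(2πm) = (1×1.60×10^-19)(0.0917) / [2π(3.34×10^-27)] = 7.00×10^5 Hz.

f ≈ 0.700 MHz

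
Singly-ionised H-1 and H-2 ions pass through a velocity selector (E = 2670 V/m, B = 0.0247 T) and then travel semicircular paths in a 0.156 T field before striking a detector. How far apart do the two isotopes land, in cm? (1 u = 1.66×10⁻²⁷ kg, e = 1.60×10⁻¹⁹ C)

Δd ≈ 1.44 cm

Both emerge at v = E/B₁ = 1.08×10^5 m/s.
r = mv/(qB₂), so r₁ = 7.189×10^-3 m and r₂ = 0.01438 m, giving Δr = 7.19×10^-3 m.
After a semicircle each ion lands a diameter 2r from the entry slit, so the separation is 2Δr = 0.0144 m.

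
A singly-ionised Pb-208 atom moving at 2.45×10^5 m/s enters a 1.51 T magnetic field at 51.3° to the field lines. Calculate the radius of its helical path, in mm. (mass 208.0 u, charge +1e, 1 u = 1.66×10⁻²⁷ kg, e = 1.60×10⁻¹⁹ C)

Only the perpendicular component v⊥ = v sin51.3° = 1.91×10^5 m/s is bent by the field.
r = m v⊥ /(qB) = (3.45×10^-25)(1.91×10^5) / [(1×1.60×10^-19)(1.51)] = 0.273 m.

r ≈ 273 mm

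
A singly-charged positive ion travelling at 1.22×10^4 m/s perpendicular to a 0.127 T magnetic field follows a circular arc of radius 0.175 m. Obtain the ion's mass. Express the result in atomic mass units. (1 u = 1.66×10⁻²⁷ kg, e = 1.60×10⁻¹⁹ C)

m ≈ 176 u

qvB = mv²/r ⇒ m = qBr/v.
m = (1×1.60×10^-19)(0.127)(0.175) / (1.22×10^4) = 2.91×10^-25 kg = 176 u.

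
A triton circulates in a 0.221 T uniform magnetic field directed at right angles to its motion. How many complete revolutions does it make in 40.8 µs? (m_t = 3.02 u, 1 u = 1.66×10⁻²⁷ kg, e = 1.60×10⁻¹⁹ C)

T = 2πm/(qB) = 2π(5.0132×10^-27) / [(1×1.60×10^-19)(0.221)] = 8.9080×10^-7 s.
N = t/T = 4.08×10^-5 / 8.9080×10^-7 ≈ 45.80, so 45 complete revolutions.

N = 45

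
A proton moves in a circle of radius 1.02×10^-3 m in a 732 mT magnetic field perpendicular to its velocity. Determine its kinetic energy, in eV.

v = qBr/m = (1×1.60×10^-19)(0.732)(1.02×10^-3) / (1.67×10^-27) = 7.15×10^4 m/s.
K = ½mv² = 0.5·(1.67×10^-27)·(7.15×10^4)² = 4.27×10^-18 J = 26.7 eV.

K ≈ 26.7 eV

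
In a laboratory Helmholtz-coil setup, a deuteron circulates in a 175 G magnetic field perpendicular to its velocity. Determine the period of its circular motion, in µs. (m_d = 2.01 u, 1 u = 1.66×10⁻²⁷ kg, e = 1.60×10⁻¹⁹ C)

T ≈ 7.49 µs

The cyclotron period is independent of speed: T = 2πm/(qB).
T = 2π(3.34×10^-27) / [(1×1.60×10^-19)(0.0175)] = 7.49×10^-6 s.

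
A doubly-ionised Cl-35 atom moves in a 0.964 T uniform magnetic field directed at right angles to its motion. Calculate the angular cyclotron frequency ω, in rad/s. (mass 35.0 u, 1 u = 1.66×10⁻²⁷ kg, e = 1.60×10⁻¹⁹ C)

ω = qB/m = (2×1.60×10^-19)(0.964) / (5.81×10^-26) = 5.31×10^6 rad/s.

ω ≈ 5.31×10^6 rad/s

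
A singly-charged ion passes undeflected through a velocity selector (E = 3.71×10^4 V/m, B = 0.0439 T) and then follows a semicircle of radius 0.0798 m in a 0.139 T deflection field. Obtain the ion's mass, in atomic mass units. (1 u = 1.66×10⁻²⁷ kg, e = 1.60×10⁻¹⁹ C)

m ≈ 1.27 u

v = E/B₁ = 8.45×10^5 m/s.
From r = mv/(qB₂), m = qB₂r/v = (1×1.60×10^-19)(0.139)(0.0798) / (8.45×10^5) = 2.10×10^-27 kg.
In atomic mass units: m = 2.10×10^-27 / 1.66×10^-27 = 1.27 u.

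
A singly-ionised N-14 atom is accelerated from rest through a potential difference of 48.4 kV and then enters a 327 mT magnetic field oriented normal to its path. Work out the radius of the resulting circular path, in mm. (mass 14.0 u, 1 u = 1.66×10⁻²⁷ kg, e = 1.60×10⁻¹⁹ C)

r ≈ 363 mm

The kinetic energy gained is K = qV = (1×1.60×10^-19)(4.84×10^4) = 7.74×10^-15 J.
v = √(2K/m) = 8.16×10^5 m/s.
r = mv/(qB) = (2.32×10^-26)(8.16×10^5) / [(1×1.60×10^-19)(0.327)] = 0.363 m.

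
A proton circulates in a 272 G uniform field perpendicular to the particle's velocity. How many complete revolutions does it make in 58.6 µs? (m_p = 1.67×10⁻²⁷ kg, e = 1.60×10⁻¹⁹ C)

N = 24

T = 2πm/(qB) = 2π(1.67×10^-27) / [(1×1.60×10^-19)(0.0272)] = 2.4111×10^-6 s.
N = t/T = 5.86×10^-5 / 2.4111×10^-6 ≈ 24.30, so 24 complete revolutions.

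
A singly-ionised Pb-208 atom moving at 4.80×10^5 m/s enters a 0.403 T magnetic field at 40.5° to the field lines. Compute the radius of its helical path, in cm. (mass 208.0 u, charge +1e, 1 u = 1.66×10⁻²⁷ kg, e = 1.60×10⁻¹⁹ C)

Only the perpendicular component v⊥ = v sin40.5° = 3.12×10^5 m/s is bent by the field.
r = m v⊥ /(qB) = (3.45×10^-25)(3.12×10^5) / [(1×1.60×10^-19)(0.403)] = 1.67 m.

r ≈ 167 cm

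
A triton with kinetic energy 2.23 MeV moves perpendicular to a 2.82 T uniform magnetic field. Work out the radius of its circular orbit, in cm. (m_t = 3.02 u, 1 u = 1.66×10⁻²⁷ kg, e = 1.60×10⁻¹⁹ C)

r ≈ 13.3 cm

Convert the energy: K = 2.23 MeV = 3.57×10^-13 J.
v = √(2K/m) = √(2·3.57×10^-13/5.01×10^-27) = 1.19×10^7 m/s.
r = mv/(qB) = (5.01×10^-27)(1.19×10^7) / [(1×1.60×10^-19)(2.82)] = 0.133 m.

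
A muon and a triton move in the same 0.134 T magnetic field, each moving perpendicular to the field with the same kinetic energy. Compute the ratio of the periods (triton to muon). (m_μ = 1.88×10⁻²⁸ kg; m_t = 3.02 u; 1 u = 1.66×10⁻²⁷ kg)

T = 2πm/(qB) is independent of speed, so T₂/T₁ = (m₂/q₂)/(m₁/q₁).
T_{triton}/T_{muon} = (5.01×10^-27/1e) / (1.88×10^-28/1e) = 26.7.

ratio ≈ 26.7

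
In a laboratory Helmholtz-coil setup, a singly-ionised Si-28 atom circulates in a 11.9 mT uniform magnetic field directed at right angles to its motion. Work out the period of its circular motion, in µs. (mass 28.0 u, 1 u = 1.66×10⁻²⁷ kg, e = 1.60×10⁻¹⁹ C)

T ≈ 153 µs

The cyclotron period is independent of speed: T = 2πm/(qB).
T = 2π(4.65×10^-26) / [(1×1.60×10^-19)(0.0119)] = 1.53×10^-4 s.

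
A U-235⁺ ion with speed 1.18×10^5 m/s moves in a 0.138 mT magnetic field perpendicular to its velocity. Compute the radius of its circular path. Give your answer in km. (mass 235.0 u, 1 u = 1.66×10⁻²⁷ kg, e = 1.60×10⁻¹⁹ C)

The magnetic force provides the centripetal force: qvB = mv²/r, so r = mv/(qB).
r = (3.90×10^-25 kg)(1.18×10^5 m/s) / [(1×1.60×10^-19 C)(1.38×10^-4 T)] = 2080 m.

r ≈ 2.08 km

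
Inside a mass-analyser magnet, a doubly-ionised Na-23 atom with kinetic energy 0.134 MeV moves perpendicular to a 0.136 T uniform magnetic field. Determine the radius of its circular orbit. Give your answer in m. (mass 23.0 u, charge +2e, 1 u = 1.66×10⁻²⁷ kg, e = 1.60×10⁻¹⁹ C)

r ≈ 0.930 m

Convert the energy: K = 0.134 MeV = 2.14×10^-14 J.
v = √(2K/m) = √(2·2.14×10^-14/3.82×10^-26) = 1.06×10^6 m/s.
r = mv/(qB) = (3.82×10^-26)(1.06×10^6) / [(2×1.60×10^-19)(0.136)] = 0.930 m.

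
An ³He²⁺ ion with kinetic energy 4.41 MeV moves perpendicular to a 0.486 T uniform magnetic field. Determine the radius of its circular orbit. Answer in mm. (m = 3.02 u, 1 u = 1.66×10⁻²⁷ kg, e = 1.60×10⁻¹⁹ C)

Convert the energy: K = 4.41 MeV = 7.06×10^-13 J.
v = √(2K/m) = √(2·7.06×10^-13/5.01×10^-27) = 1.68×10^7 m/s.
r = mv/(qB) = (5.01×10^-27)(1.68×10^7) / [(2×1.60×10^-19)(0.486)] = 0.541 m.

r ≈ 541 mm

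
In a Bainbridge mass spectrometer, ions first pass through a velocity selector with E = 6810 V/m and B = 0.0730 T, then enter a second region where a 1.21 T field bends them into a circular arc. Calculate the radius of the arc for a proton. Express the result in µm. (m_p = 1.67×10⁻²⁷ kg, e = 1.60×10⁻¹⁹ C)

The selector passes v = E/B = 6810/0.0730 = 9.33×10^4 m/s.
In the deflection region, r = mv/(qB₂) = (1.67×10^-27)(9.33×10^4) / [(1×1.60×10^-19)(1.21)] = 8.05×10^-4 m.

r ≈ 805 µm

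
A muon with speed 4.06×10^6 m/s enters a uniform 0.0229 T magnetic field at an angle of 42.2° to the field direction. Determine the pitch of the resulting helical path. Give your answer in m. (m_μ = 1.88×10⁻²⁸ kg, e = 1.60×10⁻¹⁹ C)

The velocity component along B is v∥ = v cos42.2° = 3.01×10^6 m/s.
The cyclotron period T = 2πm/(qB) = 3.22×10^-7 s is set by m, q, B alone.
Pitch = v∥·T = (3.01×10^6)(3.22×10^-7) = 0.970 m.

pitch ≈ 0.970 m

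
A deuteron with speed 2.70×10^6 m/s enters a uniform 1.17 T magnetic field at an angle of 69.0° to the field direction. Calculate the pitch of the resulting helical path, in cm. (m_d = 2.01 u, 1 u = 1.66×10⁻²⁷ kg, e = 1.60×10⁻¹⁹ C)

pitch ≈ 10.8 cm

The velocity component along B is v∥ = v cos69.0° = 9.68×10^5 m/s.
The cyclotron period T = 2πm/(qB) = 1.12×10^-7 s is set by m, q, B alone.
Pitch = v∥·T = (9.68×10^5)(1.12×10^-7) = 0.108 m.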